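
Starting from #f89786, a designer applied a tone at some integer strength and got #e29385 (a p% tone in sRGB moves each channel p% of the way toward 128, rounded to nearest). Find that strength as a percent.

#f89786 is rgb(248, 151, 134); #e29385 is rgb(226, 147, 133).
On the R channel (widest range): 226 ≈ 248 + (p/100)(128 − 248), so p ≈ 100×(226 − 248)/(128 − 248) = -2200/-120 = 18.33.
p = 18 reproduces all three channels after rounding.

18%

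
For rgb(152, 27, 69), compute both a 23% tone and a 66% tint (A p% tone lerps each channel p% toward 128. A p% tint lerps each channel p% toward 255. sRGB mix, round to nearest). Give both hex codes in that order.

23% tone:
  R: 152 + 0.23×(128−152) = 152 − 5.52 = 146.48 → 146
  G: 27 + 0.23×(128−27) = 27 + 23.23 = 50.23 → 50
  B: 69 + 0.23×(128−69) = 69 + 13.57 = 82.57 → 83
  → #923253
66% tint:
  R: 152 + 67.98 = 219.98 → 220
  G: 27 + 0.66×(255−27) = 27 + 150.48 = 177.48 → 177
  B: 69 + 0.66×(255−69) = 69 + 122.76 = 191.76 → 192
  → #DCB1C0

#923253, #DCB1C0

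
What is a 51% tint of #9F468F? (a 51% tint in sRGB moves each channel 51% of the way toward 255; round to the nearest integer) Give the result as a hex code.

#D0A4C8

#9F468F is rgb(159, 70, 143).
Lerp each channel 51% toward 255:
  R: 159 + 48.96 = 207.96 → 208
  G: 70 + 0.51×(255−70) = 70 + 94.35 = 164.35 → 164
  B: 143 + 57.12 = 200.12 → 200
rgb(208, 164, 200) = #D0A4C8.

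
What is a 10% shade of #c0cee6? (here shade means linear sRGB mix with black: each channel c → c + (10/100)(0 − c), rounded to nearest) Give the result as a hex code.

#adb9cf

#c0cee6 is rgb(192, 206, 230).
Lerp each channel 10% toward 0:
  R: 192 − 19.2 = 172.8 → 173
  G: 206 − 20.6 = 185.4 → 185
  B: 230 + 0.1×(0−230) = 230 − 23 = 207 → 207
rgb(173, 185, 207) = #adb9cf.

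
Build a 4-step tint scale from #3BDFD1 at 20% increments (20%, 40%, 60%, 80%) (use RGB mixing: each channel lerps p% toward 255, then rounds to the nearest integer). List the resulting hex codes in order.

#62E5DA, #89ECE3, #B1F2ED, #D8F9F6

#3BDFD1 is rgb(59, 223, 209).
20%: (59 + 39.2 = 98.2→98, 223 + 6.4 = 229.4→229, 209 + 9.2 = 218.2→218) → #62E5DA
40%: (59 + 78.4 = 137.4→137, 223 + 12.8 = 235.8→236, 209 + 18.4 = 227.4→227) → #89ECE3
60%: (59 + 117.6 = 176.6→177, 223 + 19.2 = 242.2→242, 209 + 27.6 = 236.6→237) → #B1F2ED
80%: (59 + 156.8 = 215.8→216, 223 + 25.6 = 248.6→249, 209 + 36.8 = 245.8→246) → #D8F9F6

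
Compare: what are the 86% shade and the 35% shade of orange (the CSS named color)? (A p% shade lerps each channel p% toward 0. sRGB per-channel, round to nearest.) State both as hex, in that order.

#241700, #A66B00

CSS orange is rgb(255, 165, 0).
86% shade:
  R: 255 − 219.3 = 35.7 → 36
  G: 165 − 141.9 = 23.1 → 23
  B: 0 + 0 = 0 → 0
  → #241700
35% shade:
  R: 255 + 0.35×(0−255) = 255 − 89.25 = 165.75 → 166
  G: 165 + 0.35×(0−165) = 165 − 57.75 = 107.25 → 107
  B: 0 + 0 = 0 → 0
  → #A66B00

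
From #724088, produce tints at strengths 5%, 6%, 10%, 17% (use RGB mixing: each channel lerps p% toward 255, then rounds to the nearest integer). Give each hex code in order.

#794A8E, #7A4B8F, #805394, #8A609C

#724088 is rgb(114, 64, 136).
5%: (114 + 7.05 = 121.05→121, 64 + 9.55 = 73.55→74, 136 + 5.95 = 141.95→142) → #794A8E
6%: (114 + 8.46 = 122.46→122, 64 + 11.46 = 75.46→75, 136 + 7.14 = 143.14→143) → #7A4B8F
10%: (114 + 14.1 = 128.1→128, 64 + 19.1 = 83.1→83, 136 + 11.9 = 147.9→148) → #805394
17%: (114 + 23.97 = 137.97→138, 64 + 32.47 = 96.47→96, 136 + 20.23 = 156.23→156) → #8A609C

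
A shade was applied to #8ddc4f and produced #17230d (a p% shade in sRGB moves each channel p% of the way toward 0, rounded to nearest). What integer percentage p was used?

#8ddc4f is rgb(141, 220, 79); #17230d is rgb(23, 35, 13).
On the G channel (widest range): 35 ≈ 220 + (p/100)(0 − 220), so p ≈ 100×(35 − 220)/(0 − 220) = -18500/-220 = 84.09.
p = 84 reproduces all three channels after rounding.

84%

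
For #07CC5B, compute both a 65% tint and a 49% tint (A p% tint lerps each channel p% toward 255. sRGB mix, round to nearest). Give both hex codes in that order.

#07CC5B is rgb(7, 204, 91).
65% tint:
  R: 7 + 161.2 = 168.2 → 168
  G: 204 + 0.65×(255−204) = 204 + 33.15 = 237.15 → 237
  B: 91 + 106.6 = 197.6 → 198
  → #A8EDC6
49% tint:
  R: 7 + 0.49×(255−7) = 7 + 121.52 = 128.52 → 129
  G: 204 + 0.49×(255−204) = 204 + 24.99 = 228.99 → 229
  B: 91 + 80.36 = 171.36 → 171
  → #81E5AB

#A8EDC6, #81E5AB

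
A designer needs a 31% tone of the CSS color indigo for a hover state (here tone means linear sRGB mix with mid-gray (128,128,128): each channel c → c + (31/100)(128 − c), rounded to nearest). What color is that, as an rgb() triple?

CSS indigo is rgb(75, 0, 130).
Per channel, c → c + 0.31(128 − c):
  R: 75 + 16.43 = 91.43 → 91
  G: 0 + 39.68 = 39.68 → 40
  B: 130 + 0.31×(128−130) = 130 − 0.62 = 129.38 → 129

rgb(91, 40, 129)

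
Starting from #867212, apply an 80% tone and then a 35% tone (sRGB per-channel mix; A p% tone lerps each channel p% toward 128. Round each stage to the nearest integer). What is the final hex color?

#867212 is rgb(134, 114, 18).
Per channel, c → c + 0.8(128 − c):
  R: 134 + 0.8×(128−134) = 134 − 4.8 = 129.2 → 129
  G: 114 + 0.8×(128−114) = 114 + 11.2 = 125.2 → 125
  B: 18 + 0.8×(128−18) = 18 + 88 = 106 → 106
After the tone: rgb(129, 125, 106) = #817D6A.
Lerp each channel 35% toward 128:
  R: 129 + 0.35×(128−129) = 129 − 0.35 = 128.65 → 129
  G: 125 + 0.35×(128−125) = 125 + 1.05 = 126.05 → 126
  B: 106 + 7.7 = 113.7 → 114
rgb(129, 126, 114) = #817E72.

#817E72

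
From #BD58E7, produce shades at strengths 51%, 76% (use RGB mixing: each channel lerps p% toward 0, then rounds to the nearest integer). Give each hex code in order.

#BD58E7 is rgb(189, 88, 231).
51%: (189 − 96.39 = 92.61→93, 88 − 44.88 = 43.12→43, 231 − 117.81 = 113.19→113) → #5D2B71
76%: (189 − 143.64 = 45.36→45, 88 − 66.88 = 21.12→21, 231 − 175.56 = 55.44→55) → #2D1537

#5D2B71, #2D1537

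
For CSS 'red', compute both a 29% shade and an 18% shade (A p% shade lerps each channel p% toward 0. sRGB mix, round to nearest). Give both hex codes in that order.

CSS red is rgb(255, 0, 0).
29% shade:
  R: 255 + 0.29×(0−255) = 255 − 73.95 = 181.05 → 181
  G: 0 + 0.29×(0−0) = 0 + 0 = 0 → 0
  B: 0 + 0.29×(0−0) = 0 + 0 = 0 → 0
  → #b50000
18% shade:
  R: 255 + 0.18×(0−255) = 255 − 45.9 = 209.1 → 209
  G: 0 + 0.18×(0−0) = 0 + 0 = 0 → 0
  B: 0 + 0.18×(0−0) = 0 + 0 = 0 → 0
  → #d10000

#b50000, #d10000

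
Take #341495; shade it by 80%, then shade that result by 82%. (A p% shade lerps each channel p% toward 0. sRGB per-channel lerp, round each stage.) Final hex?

#341495 is rgb(52, 20, 149).
An 80% shade moves each channel 80% toward 0:
  R: 52 + 0.8×(0−52) = 52 − 41.6 = 10.4 → 10
  G: 20 + 0.8×(0−20) = 20 − 16 = 4 → 4
  B: 149 + 0.8×(0−149) = 149 − 119.2 = 29.8 → 30
After the shade: rgb(10, 4, 30) = #0A041E.
An 82% shade moves each channel 82% toward 0:
  R: 10 + 0.82×(0−10) = 10 − 8.2 = 1.8 → 2
  G: 4 + 0.82×(0−4) = 4 − 3.28 = 0.72 → 1
  B: 30 + 0.82×(0−30) = 30 − 24.6 = 5.4 → 5
rgb(2, 1, 5) = #020105.

#020105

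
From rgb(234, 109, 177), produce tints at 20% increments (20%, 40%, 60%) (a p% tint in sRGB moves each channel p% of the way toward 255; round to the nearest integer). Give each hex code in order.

#EE8AC1, #F2A7D0, #F7C5E0

20%: (234 + 4.2 = 238.2→238, 109 + 29.2 = 138.2→138, 177 + 15.6 = 192.6→193) → #EE8AC1
40%: (234 + 8.4 = 242.4→242, 109 + 58.4 = 167.4→167, 177 + 31.2 = 208.2→208) → #F2A7D0
60%: (234 + 12.6 = 246.6→247, 109 + 87.6 = 196.6→197, 177 + 46.8 = 223.8→224) → #F7C5E0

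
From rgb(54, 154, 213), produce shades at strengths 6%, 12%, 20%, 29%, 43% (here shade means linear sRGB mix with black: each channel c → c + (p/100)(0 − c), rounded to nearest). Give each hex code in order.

#3391C8, #3088BB, #2B7BAA, #266D97, #1F5879

6%: (54 − 3.24 = 50.76→51, 154 − 9.24 = 144.76→145, 213 − 12.78 = 200.22→200) → #3391C8
12%: (54 − 6.48 = 47.52→48, 154 − 18.48 = 135.52→136, 213 − 25.56 = 187.44→187) → #3088BB
20%: (54 − 10.8 = 43.2→43, 154 − 30.8 = 123.2→123, 213 − 42.6 = 170.4→170) → #2B7BAA
29%: (54 − 15.66 = 38.34→38, 154 − 44.66 = 109.34→109, 213 − 61.77 = 151.23→151) → #266D97
43%: (54 − 23.22 = 30.78→31, 154 − 66.22 = 87.78→88, 213 − 91.59 = 121.41→121) → #1F5879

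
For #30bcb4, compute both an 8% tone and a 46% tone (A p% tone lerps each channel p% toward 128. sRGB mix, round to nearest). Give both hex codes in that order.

#30bcb4 is rgb(48, 188, 180).
8% tone:
  R: 48 + 6.4 = 54.4 → 54
  G: 188 + 0.08×(128−188) = 188 − 4.8 = 183.2 → 183
  B: 180 − 4.16 = 175.84 → 176
  → #36b7b0
46% tone:
  R: 48 + 36.8 = 84.8 → 85
  G: 188 + 0.46×(128−188) = 188 − 27.6 = 160.4 → 160
  B: 180 + 0.46×(128−180) = 180 − 23.92 = 156.08 → 156
  → #55a09c

#36b7b0, #55a09c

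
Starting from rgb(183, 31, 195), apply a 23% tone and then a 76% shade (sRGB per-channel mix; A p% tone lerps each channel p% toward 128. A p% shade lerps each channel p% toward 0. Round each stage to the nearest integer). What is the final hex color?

Per channel, c → c + 0.23(128 − c):
  R: 183 − 12.65 = 170.35 → 170
  G: 31 + 0.23×(128−31) = 31 + 22.31 = 53.31 → 53
  B: 195 − 15.41 = 179.59 → 180
After the tone: rgb(170, 53, 180) = #aa35b4.
Lerp each channel 76% toward 0:
  R: 170 − 129.2 = 40.8 → 41
  G: 53 − 40.28 = 12.72 → 13
  B: 180 − 136.8 = 43.2 → 43
rgb(41, 13, 43) = #290d2b.

#290d2b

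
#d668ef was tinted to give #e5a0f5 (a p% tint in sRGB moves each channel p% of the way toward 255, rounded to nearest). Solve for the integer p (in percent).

#d668ef is rgb(214, 104, 239); #e5a0f5 is rgb(229, 160, 245).
On the G channel (widest range): 160 ≈ 104 + (p/100)(255 − 104), so p ≈ 100×(160 − 104)/(255 − 104) = 5600/151 = 37.09.
p = 37 reproduces all three channels after rounding.

37%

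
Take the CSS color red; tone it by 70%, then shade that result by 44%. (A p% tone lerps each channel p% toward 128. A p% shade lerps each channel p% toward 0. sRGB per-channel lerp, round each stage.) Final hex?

CSS red is rgb(255, 0, 0).
A 70% tone moves each channel 70% toward 128:
  R: 255 − 88.9 = 166.1 → 166
  G: 0 + 0.7×(128−0) = 0 + 89.6 = 89.6 → 90
  B: 0 + 89.6 = 89.6 → 90
After the tone: rgb(166, 90, 90) = #A65A5A.
A 44% shade moves each channel 44% toward 0:
  R: 166 − 73.04 = 92.96 → 93
  G: 90 − 39.6 = 50.4 → 50
  B: 90 + 0.44×(0−90) = 90 − 39.6 = 50.4 → 50
rgb(93, 50, 50) = #5D3232.

#5D3232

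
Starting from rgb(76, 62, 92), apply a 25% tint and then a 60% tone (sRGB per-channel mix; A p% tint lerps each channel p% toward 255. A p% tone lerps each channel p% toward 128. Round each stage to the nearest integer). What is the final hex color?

Per channel, c → c + 0.25(255 − c):
  R: 76 + 0.25×(255−76) = 76 + 44.75 = 120.75 → 121
  G: 62 + 0.25×(255−62) = 62 + 48.25 = 110.25 → 110
  B: 92 + 0.25×(255−92) = 92 + 40.75 = 132.75 → 133
After the tint: rgb(121, 110, 133) = #796E85.
Lerp each channel 60% toward 128:
  R: 121 + 4.2 = 125.2 → 125
  G: 110 + 10.8 = 120.8 → 121
  B: 133 + 0.6×(128−133) = 133 − 3 = 130 → 130
rgb(125, 121, 130) = #7D7982.

#7D7982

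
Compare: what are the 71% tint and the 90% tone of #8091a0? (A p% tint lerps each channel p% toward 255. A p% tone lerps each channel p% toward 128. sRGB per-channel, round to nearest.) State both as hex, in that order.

#8091a0 is rgb(128, 145, 160).
71% tint:
  R: 128 + 0.71×(255−128) = 128 + 90.17 = 218.17 → 218
  G: 145 + 78.1 = 223.1 → 223
  B: 160 + 0.71×(255−160) = 160 + 67.45 = 227.45 → 227
  → #dadfe3
90% tone:
  R: 128 + 0 = 128 → 128
  G: 145 + 0.9×(128−145) = 145 − 15.3 = 129.7 → 130
  B: 160 − 28.8 = 131.2 → 131
  → #808283

#dadfe3, #808283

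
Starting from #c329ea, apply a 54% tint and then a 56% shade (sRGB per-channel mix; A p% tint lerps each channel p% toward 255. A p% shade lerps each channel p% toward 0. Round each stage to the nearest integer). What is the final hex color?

#c329ea is rgb(195, 41, 234).
A 54% tint moves each channel 54% toward 255:
  R: 195 + 0.54×(255−195) = 195 + 32.4 = 227.4 → 227
  G: 41 + 0.54×(255−41) = 41 + 115.56 = 156.56 → 157
  B: 234 + 11.34 = 245.34 → 245
After the tint: rgb(227, 157, 245) = #e39df5.
Per channel, c → c + 0.56(0 − c):
  R: 227 + 0.56×(0−227) = 227 − 127.12 = 99.88 → 100
  G: 157 + 0.56×(0−157) = 157 − 87.92 = 69.08 → 69
  B: 245 + 0.56×(0−245) = 245 − 137.2 = 107.8 → 108
rgb(100, 69, 108) = #64456c.

#64456c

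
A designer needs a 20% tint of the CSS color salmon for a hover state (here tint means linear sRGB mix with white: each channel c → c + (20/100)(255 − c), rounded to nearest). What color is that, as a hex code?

#FB998E

CSS salmon is rgb(250, 128, 114).
Lerp each channel 20% toward 255:
  R: 250 + 1 = 251 → 251
  G: 128 + 25.4 = 153.4 → 153
  B: 114 + 28.2 = 142.2 → 142
rgb(251, 153, 142) = #FB998E.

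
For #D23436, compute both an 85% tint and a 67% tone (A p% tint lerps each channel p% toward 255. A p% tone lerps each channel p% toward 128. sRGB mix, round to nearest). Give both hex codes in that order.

#F8E1E1, #9B6768

#D23436 is rgb(210, 52, 54).
85% tint:
  R: 210 + 38.25 = 248.25 → 248
  G: 52 + 172.55 = 224.55 → 225
  B: 54 + 0.85×(255−54) = 54 + 170.85 = 224.85 → 225
  → #F8E1E1
67% tone:
  R: 210 − 54.94 = 155.06 → 155
  G: 52 + 50.92 = 102.92 → 103
  B: 54 + 0.67×(128−54) = 54 + 49.58 = 103.58 → 104
  → #9B6768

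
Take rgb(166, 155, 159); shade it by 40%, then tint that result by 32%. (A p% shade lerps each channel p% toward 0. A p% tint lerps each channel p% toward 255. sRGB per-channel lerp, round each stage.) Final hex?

A 40% shade moves each channel 40% toward 0:
  R: 166 + 0.4×(0−166) = 166 − 66.4 = 99.6 → 100
  G: 155 + 0.4×(0−155) = 155 − 62 = 93 → 93
  B: 159 − 63.6 = 95.4 → 95
After the shade: rgb(100, 93, 95) = #645D5F.
A 32% tint moves each channel 32% toward 255:
  R: 100 + 49.6 = 149.6 → 150
  G: 93 + 0.32×(255−93) = 93 + 51.84 = 144.84 → 145
  B: 95 + 51.2 = 146.2 → 146
rgb(150, 145, 146) = #969192.

#969192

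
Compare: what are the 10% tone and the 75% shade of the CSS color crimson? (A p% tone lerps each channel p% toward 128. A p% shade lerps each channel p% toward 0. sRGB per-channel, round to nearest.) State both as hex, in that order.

#d31f43, #37050f

CSS crimson is rgb(220, 20, 60).
10% tone:
  R: 220 + 0.1×(128−220) = 220 − 9.2 = 210.8 → 211
  G: 20 + 10.8 = 30.8 → 31
  B: 60 + 0.1×(128−60) = 60 + 6.8 = 66.8 → 67
  → #d31f43
75% shade:
  R: 220 − 165 = 55 → 55
  G: 20 + 0.75×(0−20) = 20 − 15 = 5 → 5
  B: 60 + 0.75×(0−60) = 60 − 45 = 15 → 15
  → #37050f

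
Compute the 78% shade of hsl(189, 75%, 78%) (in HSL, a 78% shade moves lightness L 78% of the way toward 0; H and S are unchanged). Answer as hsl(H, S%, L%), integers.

L moves 78% from 78 toward 0: 78 − 60.84 = 17.16 → 17.
H and S are unchanged.

hsl(189, 75%, 17%)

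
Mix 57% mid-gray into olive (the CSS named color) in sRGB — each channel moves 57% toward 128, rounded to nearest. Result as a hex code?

CSS olive is rgb(128, 128, 0).
A 57% tone moves each channel 57% toward 128:
  R: 128 + 0.57×(128−128) = 128 + 0 = 128 → 128
  G: 128 + 0.57×(128−128) = 128 + 0 = 128 → 128
  B: 0 + 0.57×(128−0) = 0 + 72.96 = 72.96 → 73
rgb(128, 128, 73) = #808049.

#808049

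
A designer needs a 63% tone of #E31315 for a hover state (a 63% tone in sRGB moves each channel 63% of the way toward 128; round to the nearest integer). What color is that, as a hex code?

#A55858

#E31315 is rgb(227, 19, 21).
A 63% tone moves each channel 63% toward 128:
  R: 227 − 62.37 = 164.63 → 165
  G: 19 + 68.67 = 87.67 → 88
  B: 21 + 0.63×(128−21) = 21 + 67.41 = 88.41 → 88
rgb(165, 88, 88) = #A55858.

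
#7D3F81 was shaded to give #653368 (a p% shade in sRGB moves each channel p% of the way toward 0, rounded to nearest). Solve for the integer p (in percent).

19%

#7D3F81 is rgb(125, 63, 129); #653368 is rgb(101, 51, 104).
On the B channel (widest range): 104 ≈ 129 + (p/100)(0 − 129), so p ≈ 100×(104 − 129)/(0 − 129) = -2500/-129 = 19.38.
p = 19 reproduces all three channels after rounding.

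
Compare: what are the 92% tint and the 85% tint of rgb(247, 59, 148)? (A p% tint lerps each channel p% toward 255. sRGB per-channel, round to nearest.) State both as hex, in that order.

92% tint:
  R: 247 + 7.36 = 254.36 → 254
  G: 59 + 0.92×(255−59) = 59 + 180.32 = 239.32 → 239
  B: 148 + 0.92×(255−148) = 148 + 98.44 = 246.44 → 246
  → #FEEFF6
85% tint:
  R: 247 + 0.85×(255−247) = 247 + 6.8 = 253.8 → 254
  G: 59 + 0.85×(255−59) = 59 + 166.6 = 225.6 → 226
  B: 148 + 90.95 = 238.95 → 239
  → #FEE2EF

#FEEFF6, #FEE2EF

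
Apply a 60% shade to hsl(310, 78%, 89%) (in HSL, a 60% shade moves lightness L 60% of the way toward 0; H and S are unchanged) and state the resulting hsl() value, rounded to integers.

hsl(310, 78%, 36%)

L moves 60% from 89 toward 0: 89 − 53.4 = 35.6 → 36.
H and S are unchanged.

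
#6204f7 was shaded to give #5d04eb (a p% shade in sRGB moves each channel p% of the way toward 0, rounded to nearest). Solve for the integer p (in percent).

5%

#6204f7 is rgb(98, 4, 247); #5d04eb is rgb(93, 4, 235).
On the B channel (widest range): 235 ≈ 247 + (p/100)(0 − 247), so p ≈ 100×(235 − 247)/(0 − 247) = -1200/-247 = 4.86.
p = 5 reproduces all three channels after rounding.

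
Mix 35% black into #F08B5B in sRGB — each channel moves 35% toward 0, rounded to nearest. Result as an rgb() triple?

#F08B5B is rgb(240, 139, 91).
Per channel, c → c + 0.35(0 − c):
  R: 240 + 0.35×(0−240) = 240 − 84 = 156 → 156
  G: 139 + 0.35×(0−139) = 139 − 48.65 = 90.35 → 90
  B: 91 − 31.85 = 59.15 → 59

rgb(156, 90, 59)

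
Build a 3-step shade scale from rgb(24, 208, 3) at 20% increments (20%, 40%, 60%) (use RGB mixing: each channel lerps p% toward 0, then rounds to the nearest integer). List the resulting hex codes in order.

20%: (24 − 4.8 = 19.2→19, 208 − 41.6 = 166.4→166, 3 − 0.6 = 2.4→2) → #13A602
40%: (24 − 9.6 = 14.4→14, 208 − 83.2 = 124.8→125, 3 − 1.2 = 1.8→2) → #0E7D02
60%: (24 − 14.4 = 9.6→10, 208 − 124.8 = 83.2→83, 3 − 1.8 = 1.2→1) → #0A5301

#13A602, #0E7D02, #0A5301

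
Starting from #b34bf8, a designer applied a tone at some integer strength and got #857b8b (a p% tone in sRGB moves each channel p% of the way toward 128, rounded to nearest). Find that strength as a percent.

91%

#b34bf8 is rgb(179, 75, 248); #857b8b is rgb(133, 123, 139).
On the B channel (widest range): 139 ≈ 248 + (p/100)(128 − 248), so p ≈ 100×(139 − 248)/(128 − 248) = -10900/-120 = 90.83.
p = 91 reproduces all three channels after rounding.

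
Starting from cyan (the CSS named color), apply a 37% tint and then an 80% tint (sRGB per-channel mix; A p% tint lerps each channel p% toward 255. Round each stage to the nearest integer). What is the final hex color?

#DFFFFF

CSS cyan is rgb(0, 255, 255).
A 37% tint moves each channel 37% toward 255:
  R: 0 + 0.37×(255−0) = 0 + 94.35 = 94.35 → 94
  G: 255 + 0 = 255 → 255
  B: 255 + 0 = 255 → 255
After the tint: rgb(94, 255, 255) = #5EFFFF.
Lerp each channel 80% toward 255:
  R: 94 + 0.8×(255−94) = 94 + 128.8 = 222.8 → 223
  G: 255 + 0.8×(255−255) = 255 + 0 = 255 → 255
  B: 255 + 0.8×(255−255) = 255 + 0 = 255 → 255
rgb(223, 255, 255) = #DFFFFF.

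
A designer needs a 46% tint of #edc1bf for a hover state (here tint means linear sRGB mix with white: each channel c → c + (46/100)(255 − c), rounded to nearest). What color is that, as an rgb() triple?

rgb(245, 222, 220)

#edc1bf is rgb(237, 193, 191).
Per channel, c → c + 0.46(255 − c):
  R: 237 + 0.46×(255−237) = 237 + 8.28 = 245.28 → 245
  G: 193 + 28.52 = 221.52 → 222
  B: 191 + 0.46×(255−191) = 191 + 29.44 = 220.44 → 220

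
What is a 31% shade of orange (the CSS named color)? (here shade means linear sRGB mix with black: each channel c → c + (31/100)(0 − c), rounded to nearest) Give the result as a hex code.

#B07200

CSS orange is rgb(255, 165, 0).
Lerp each channel 31% toward 0:
  R: 255 + 0.31×(0−255) = 255 − 79.05 = 175.95 → 176
  G: 165 − 51.15 = 113.85 → 114
  B: 0 + 0 = 0 → 0
rgb(176, 114, 0) = #B07200.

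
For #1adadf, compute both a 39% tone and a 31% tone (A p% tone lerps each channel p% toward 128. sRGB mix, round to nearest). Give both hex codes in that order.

#42b7ba, #3abec2

#1adadf is rgb(26, 218, 223).
39% tone:
  R: 26 + 0.39×(128−26) = 26 + 39.78 = 65.78 → 66
  G: 218 + 0.39×(128−218) = 218 − 35.1 = 182.9 → 183
  B: 223 + 0.39×(128−223) = 223 − 37.05 = 185.95 → 186
  → #42b7ba
31% tone:
  R: 26 + 0.31×(128−26) = 26 + 31.62 = 57.62 → 58
  G: 218 + 0.31×(128−218) = 218 − 27.9 = 190.1 → 190
  B: 223 − 29.45 = 193.55 → 194
  → #3abec2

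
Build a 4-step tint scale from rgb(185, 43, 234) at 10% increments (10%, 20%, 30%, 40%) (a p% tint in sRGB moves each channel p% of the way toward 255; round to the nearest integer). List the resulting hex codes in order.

10%: (185 + 7 = 192→192, 43 + 21.2 = 64.2→64, 234 + 2.1 = 236.1→236) → #c040ec
20%: (185 + 14 = 199→199, 43 + 42.4 = 85.4→85, 234 + 4.2 = 238.2→238) → #c755ee
30%: (185 + 21 = 206→206, 43 + 63.6 = 106.6→107, 234 + 6.3 = 240.3→240) → #ce6bf0
40%: (185 + 28 = 213→213, 43 + 84.8 = 127.8→128, 234 + 8.4 = 242.4→242) → #d580f2

#c040ec, #c755ee, #ce6bf0, #d580f2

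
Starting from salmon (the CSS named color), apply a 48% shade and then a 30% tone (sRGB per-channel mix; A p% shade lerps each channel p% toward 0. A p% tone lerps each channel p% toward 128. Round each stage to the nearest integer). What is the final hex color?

#815550

CSS salmon is rgb(250, 128, 114).
A 48% shade moves each channel 48% toward 0:
  R: 250 + 0.48×(0−250) = 250 − 120 = 130 → 130
  G: 128 + 0.48×(0−128) = 128 − 61.44 = 66.56 → 67
  B: 114 + 0.48×(0−114) = 114 − 54.72 = 59.28 → 59
After the shade: rgb(130, 67, 59) = #82433B.
Lerp each channel 30% toward 128:
  R: 130 + 0.3×(128−130) = 130 − 0.6 = 129.4 → 129
  G: 67 + 0.3×(128−67) = 67 + 18.3 = 85.3 → 85
  B: 59 + 20.7 = 79.7 → 80
rgb(129, 85, 80) = #815550.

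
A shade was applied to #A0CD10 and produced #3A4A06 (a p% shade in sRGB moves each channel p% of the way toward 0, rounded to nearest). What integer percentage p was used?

#A0CD10 is rgb(160, 205, 16); #3A4A06 is rgb(58, 74, 6).
On the G channel (widest range): 74 ≈ 205 + (p/100)(0 − 205), so p ≈ 100×(74 − 205)/(0 − 205) = -13100/-205 = 63.90.
p = 64 reproduces all three channels after rounding.

64%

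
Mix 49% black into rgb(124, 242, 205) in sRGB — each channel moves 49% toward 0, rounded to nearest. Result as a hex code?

A 49% shade moves each channel 49% toward 0:
  R: 124 + 0.49×(0−124) = 124 − 60.76 = 63.24 → 63
  G: 242 + 0.49×(0−242) = 242 − 118.58 = 123.42 → 123
  B: 205 + 0.49×(0−205) = 205 − 100.45 = 104.55 → 105
rgb(63, 123, 105) = #3F7B69.

#3F7B69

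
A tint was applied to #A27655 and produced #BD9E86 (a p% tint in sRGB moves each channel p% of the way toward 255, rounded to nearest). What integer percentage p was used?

29%

#A27655 is rgb(162, 118, 85); #BD9E86 is rgb(189, 158, 134).
On the B channel (widest range): 134 ≈ 85 + (p/100)(255 − 85), so p ≈ 100×(134 − 85)/(255 − 85) = 4900/170 = 28.82.
p = 29 reproduces all three channels after rounding.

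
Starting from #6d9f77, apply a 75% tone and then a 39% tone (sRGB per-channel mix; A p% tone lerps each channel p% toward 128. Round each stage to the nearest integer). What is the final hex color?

#7d857f

#6d9f77 is rgb(109, 159, 119).
Lerp each channel 75% toward 128:
  R: 109 + 14.25 = 123.25 → 123
  G: 159 − 23.25 = 135.75 → 136
  B: 119 + 0.75×(128−119) = 119 + 6.75 = 125.75 → 126
After the tone: rgb(123, 136, 126) = #7b887e.
A 39% tone moves each channel 39% toward 128:
  R: 123 + 0.39×(128−123) = 123 + 1.95 = 124.95 → 125
  G: 136 + 0.39×(128−136) = 136 − 3.12 = 132.88 → 133
  B: 126 + 0.39×(128−126) = 126 + 0.78 = 126.78 → 127
rgb(125, 133, 127) = #7d857f.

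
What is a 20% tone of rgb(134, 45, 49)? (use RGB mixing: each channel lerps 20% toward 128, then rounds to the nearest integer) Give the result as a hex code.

#853e41

A 20% tone moves each channel 20% toward 128:
  R: 134 + 0.2×(128−134) = 134 − 1.2 = 132.8 → 133
  G: 45 + 0.2×(128−45) = 45 + 16.6 = 61.6 → 62
  B: 49 + 0.2×(128−49) = 49 + 15.8 = 64.8 → 65
rgb(133, 62, 65) = #853e41.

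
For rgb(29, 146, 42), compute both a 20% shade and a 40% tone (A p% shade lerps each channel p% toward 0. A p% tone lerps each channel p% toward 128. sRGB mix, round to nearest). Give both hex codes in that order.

20% shade:
  R: 29 + 0.2×(0−29) = 29 − 5.8 = 23.2 → 23
  G: 146 − 29.2 = 116.8 → 117
  B: 42 + 0.2×(0−42) = 42 − 8.4 = 33.6 → 34
  → #177522
40% tone:
  R: 29 + 0.4×(128−29) = 29 + 39.6 = 68.6 → 69
  G: 146 + 0.4×(128−146) = 146 − 7.2 = 138.8 → 139
  B: 42 + 0.4×(128−42) = 42 + 34.4 = 76.4 → 76
  → #458B4C

#177522, #458B4C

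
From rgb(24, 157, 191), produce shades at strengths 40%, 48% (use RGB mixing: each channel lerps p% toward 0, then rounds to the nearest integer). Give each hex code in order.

40%: (24 − 9.6 = 14.4→14, 157 − 62.8 = 94.2→94, 191 − 76.4 = 114.6→115) → #0E5E73
48%: (24 − 11.52 = 12.48→12, 157 − 75.36 = 81.64→82, 191 − 91.68 = 99.32→99) → #0C5263

#0E5E73, #0C5263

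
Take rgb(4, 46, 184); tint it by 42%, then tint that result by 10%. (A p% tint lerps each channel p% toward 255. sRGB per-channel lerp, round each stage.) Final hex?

Lerp each channel 42% toward 255:
  R: 4 + 0.42×(255−4) = 4 + 105.42 = 109.42 → 109
  G: 46 + 87.78 = 133.78 → 134
  B: 184 + 29.82 = 213.82 → 214
After the tint: rgb(109, 134, 214) = #6D86D6.
Lerp each channel 10% toward 255:
  R: 109 + 0.1×(255−109) = 109 + 14.6 = 123.6 → 124
  G: 134 + 0.1×(255−134) = 134 + 12.1 = 146.1 → 146
  B: 214 + 0.1×(255−214) = 214 + 4.1 = 218.1 → 218
rgb(124, 146, 218) = #7C92DA.

#7C92DA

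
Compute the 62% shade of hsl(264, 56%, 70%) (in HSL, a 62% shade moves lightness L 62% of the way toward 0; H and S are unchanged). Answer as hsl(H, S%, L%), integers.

L moves 62% from 70 toward 0: 70 − 43.4 = 26.6 → 27.
H and S are unchanged.

hsl(264, 56%, 27%)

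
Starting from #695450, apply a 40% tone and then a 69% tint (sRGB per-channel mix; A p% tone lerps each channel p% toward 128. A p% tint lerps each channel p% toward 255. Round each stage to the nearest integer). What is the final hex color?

#695450 is rgb(105, 84, 80).
A 40% tone moves each channel 40% toward 128:
  R: 105 + 9.2 = 114.2 → 114
  G: 84 + 0.4×(128−84) = 84 + 17.6 = 101.6 → 102
  B: 80 + 19.2 = 99.2 → 99
After the tone: rgb(114, 102, 99) = #726663.
Lerp each channel 69% toward 255:
  R: 114 + 0.69×(255−114) = 114 + 97.29 = 211.29 → 211
  G: 102 + 105.57 = 207.57 → 208
  B: 99 + 0.69×(255−99) = 99 + 107.64 = 206.64 → 207
rgb(211, 208, 207) = #d3d0cf.

#d3d0cf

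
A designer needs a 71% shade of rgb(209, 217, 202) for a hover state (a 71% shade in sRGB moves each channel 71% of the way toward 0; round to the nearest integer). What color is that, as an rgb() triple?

Lerp each channel 71% toward 0:
  R: 209 − 148.39 = 60.61 → 61
  G: 217 + 0.71×(0−217) = 217 − 154.07 = 62.93 → 63
  B: 202 + 0.71×(0−202) = 202 − 143.42 = 58.58 → 59

rgb(61, 63, 59)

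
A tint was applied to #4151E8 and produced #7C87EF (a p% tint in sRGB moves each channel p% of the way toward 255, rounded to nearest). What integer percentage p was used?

31%

#4151E8 is rgb(65, 81, 232); #7C87EF is rgb(124, 135, 239).
On the R channel (widest range): 124 ≈ 65 + (p/100)(255 − 65), so p ≈ 100×(124 − 65)/(255 − 65) = 5900/190 = 31.05.
p = 31 reproduces all three channels after rounding.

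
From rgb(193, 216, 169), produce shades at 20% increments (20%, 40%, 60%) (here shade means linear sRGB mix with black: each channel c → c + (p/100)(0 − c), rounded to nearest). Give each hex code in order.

#9AAD87, #748265, #4D5644

20%: (193 − 38.6 = 154.4→154, 216 − 43.2 = 172.8→173, 169 − 33.8 = 135.2→135) → #9AAD87
40%: (193 − 77.2 = 115.8→116, 216 − 86.4 = 129.6→130, 169 − 67.6 = 101.4→101) → #748265
60%: (193 − 115.8 = 77.2→77, 216 − 129.6 = 86.4→86, 169 − 101.4 = 67.6→68) → #4D5644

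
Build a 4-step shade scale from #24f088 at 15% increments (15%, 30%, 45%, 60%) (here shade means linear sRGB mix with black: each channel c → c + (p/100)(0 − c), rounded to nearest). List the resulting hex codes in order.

#1fcc74, #19a85f, #14844b, #0e6036

#24f088 is rgb(36, 240, 136).
15%: (36 − 5.4 = 30.6→31, 240 − 36 = 204→204, 136 − 20.4 = 115.6→116) → #1fcc74
30%: (36 − 10.8 = 25.2→25, 240 − 72 = 168→168, 136 − 40.8 = 95.2→95) → #19a85f
45%: (36 − 16.2 = 19.8→20, 240 − 108 = 132→132, 136 − 61.2 = 74.8→75) → #14844b
60%: (36 − 21.6 = 14.4→14, 240 − 144 = 96→96, 136 − 81.6 = 54.4→54) → #0e6036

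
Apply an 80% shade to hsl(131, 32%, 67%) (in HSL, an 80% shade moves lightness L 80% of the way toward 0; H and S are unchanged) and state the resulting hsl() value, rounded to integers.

hsl(131, 32%, 13%)

L moves 80% from 67 toward 0: 67 − 53.6 = 13.4 → 13.
H and S are unchanged.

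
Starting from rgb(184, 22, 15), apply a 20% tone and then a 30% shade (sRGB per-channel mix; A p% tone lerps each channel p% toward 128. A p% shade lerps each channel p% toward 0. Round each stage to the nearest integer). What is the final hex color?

#791E1B

Lerp each channel 20% toward 128:
  R: 184 + 0.2×(128−184) = 184 − 11.2 = 172.8 → 173
  G: 22 + 0.2×(128−22) = 22 + 21.2 = 43.2 → 43
  B: 15 + 0.2×(128−15) = 15 + 22.6 = 37.6 → 38
After the tone: rgb(173, 43, 38) = #AD2B26.
Per channel, c → c + 0.3(0 − c):
  R: 173 + 0.3×(0−173) = 173 − 51.9 = 121.1 → 121
  G: 43 − 12.9 = 30.1 → 30
  B: 38 − 11.4 = 26.6 → 27
rgb(121, 30, 27) = #791E1B.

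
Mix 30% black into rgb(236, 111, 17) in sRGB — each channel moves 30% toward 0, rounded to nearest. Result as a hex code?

#a54e0c

A 30% shade moves each channel 30% toward 0:
  R: 236 − 70.8 = 165.2 → 165
  G: 111 − 33.3 = 77.7 → 78
  B: 17 + 0.3×(0−17) = 17 − 5.1 = 11.9 → 12
rgb(165, 78, 12) = #a54e0c.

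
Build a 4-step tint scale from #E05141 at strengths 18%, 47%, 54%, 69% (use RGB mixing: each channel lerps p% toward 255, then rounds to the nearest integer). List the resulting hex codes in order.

#E05141 is rgb(224, 81, 65).
18%: (224 + 5.58 = 229.58→230, 81 + 31.32 = 112.32→112, 65 + 34.2 = 99.2→99) → #E67063
47%: (224 + 14.57 = 238.57→239, 81 + 81.78 = 162.78→163, 65 + 89.3 = 154.3→154) → #EFA39A
54%: (224 + 16.74 = 240.74→241, 81 + 93.96 = 174.96→175, 65 + 102.6 = 167.6→168) → #F1AFA8
69%: (224 + 21.39 = 245.39→245, 81 + 120.06 = 201.06→201, 65 + 131.1 = 196.1→196) → #F5C9C4

#E67063, #EFA39A, #F1AFA8, #F5C9C4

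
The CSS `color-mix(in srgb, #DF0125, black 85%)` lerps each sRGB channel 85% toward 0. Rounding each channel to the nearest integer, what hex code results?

#210006

#DF0125 is rgb(223, 1, 37).
Per channel, c → c + 0.85(0 − c):
  R: 223 + 0.85×(0−223) = 223 − 189.55 = 33.45 → 33
  G: 1 + 0.85×(0−1) = 1 − 0.85 = 0.15 → 0
  B: 37 + 0.85×(0−37) = 37 − 31.45 = 5.55 → 6
rgb(33, 0, 6) = #210006.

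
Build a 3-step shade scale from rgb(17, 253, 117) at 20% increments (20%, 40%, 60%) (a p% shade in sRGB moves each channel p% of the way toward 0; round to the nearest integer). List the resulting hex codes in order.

#0ECA5E, #0A9846, #07652F

20%: (17 − 3.4 = 13.6→14, 253 − 50.6 = 202.4→202, 117 − 23.4 = 93.6→94) → #0ECA5E
40%: (17 − 6.8 = 10.2→10, 253 − 101.2 = 151.8→152, 117 − 46.8 = 70.2→70) → #0A9846
60%: (17 − 10.2 = 6.8→7, 253 − 151.8 = 101.2→101, 117 − 70.2 = 46.8→47) → #07652F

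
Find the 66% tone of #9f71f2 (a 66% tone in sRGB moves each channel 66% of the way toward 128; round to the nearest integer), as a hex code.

#8b7ba7

#9f71f2 is rgb(159, 113, 242).
Lerp each channel 66% toward 128:
  R: 159 − 20.46 = 138.54 → 139
  G: 113 + 0.66×(128−113) = 113 + 9.9 = 122.9 → 123
  B: 242 + 0.66×(128−242) = 242 − 75.24 = 166.76 → 167
rgb(139, 123, 167) = #8b7ba7.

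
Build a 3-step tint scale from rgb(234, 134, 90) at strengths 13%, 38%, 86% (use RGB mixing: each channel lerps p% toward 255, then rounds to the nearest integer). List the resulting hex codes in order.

#ED966F, #F2B499, #FCEEE8

13%: (234 + 2.73 = 236.73→237, 134 + 15.73 = 149.73→150, 90 + 21.45 = 111.45→111) → #ED966F
38%: (234 + 7.98 = 241.98→242, 134 + 45.98 = 179.98→180, 90 + 62.7 = 152.7→153) → #F2B499
86%: (234 + 18.06 = 252.06→252, 134 + 104.06 = 238.06→238, 90 + 141.9 = 231.9→232) → #FCEEE8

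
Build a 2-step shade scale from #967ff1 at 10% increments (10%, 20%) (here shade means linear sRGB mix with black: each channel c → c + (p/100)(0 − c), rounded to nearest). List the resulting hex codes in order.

#8772d9, #7866c1

#967ff1 is rgb(150, 127, 241).
10%: (150 − 15 = 135→135, 127 − 12.7 = 114.3→114, 241 − 24.1 = 216.9→217) → #8772d9
20%: (150 − 30 = 120→120, 127 − 25.4 = 101.6→102, 241 − 48.2 = 192.8→193) → #7866c1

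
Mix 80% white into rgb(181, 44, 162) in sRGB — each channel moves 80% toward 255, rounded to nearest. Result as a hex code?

Per channel, c → c + 0.8(255 − c):
  R: 181 + 0.8×(255−181) = 181 + 59.2 = 240.2 → 240
  G: 44 + 0.8×(255−44) = 44 + 168.8 = 212.8 → 213
  B: 162 + 0.8×(255−162) = 162 + 74.4 = 236.4 → 236
rgb(240, 213, 236) = #f0d5ec.

#f0d5ec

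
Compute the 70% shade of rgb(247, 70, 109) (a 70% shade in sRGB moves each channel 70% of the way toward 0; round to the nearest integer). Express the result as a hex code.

#4A1521

A 70% shade moves each channel 70% toward 0:
  R: 247 + 0.7×(0−247) = 247 − 172.9 = 74.1 → 74
  G: 70 − 49 = 21 → 21
  B: 109 + 0.7×(0−109) = 109 − 76.3 = 32.7 → 33
rgb(74, 21, 33) = #4A1521.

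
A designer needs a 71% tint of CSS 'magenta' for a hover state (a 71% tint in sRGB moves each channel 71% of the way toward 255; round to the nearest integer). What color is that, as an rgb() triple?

CSS magenta is rgb(255, 0, 255).
Lerp each channel 71% toward 255:
  R: 255 + 0.71×(255−255) = 255 + 0 = 255 → 255
  G: 0 + 0.71×(255−0) = 0 + 181.05 = 181.05 → 181
  B: 255 + 0.71×(255−255) = 255 + 0 = 255 → 255

rgb(255, 181, 255)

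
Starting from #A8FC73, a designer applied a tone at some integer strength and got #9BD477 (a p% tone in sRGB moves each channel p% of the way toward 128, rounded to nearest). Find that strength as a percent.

#A8FC73 is rgb(168, 252, 115); #9BD477 is rgb(155, 212, 119).
On the G channel (widest range): 212 ≈ 252 + (p/100)(128 − 252), so p ≈ 100×(212 − 252)/(128 − 252) = -4000/-124 = 32.26.
p = 32 reproduces all three channels after rounding.

32%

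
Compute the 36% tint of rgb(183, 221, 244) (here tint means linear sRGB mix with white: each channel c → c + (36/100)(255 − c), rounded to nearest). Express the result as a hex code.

#D1E9F8

A 36% tint moves each channel 36% toward 255:
  R: 183 + 0.36×(255−183) = 183 + 25.92 = 208.92 → 209
  G: 221 + 0.36×(255−221) = 221 + 12.24 = 233.24 → 233
  B: 244 + 0.36×(255−244) = 244 + 3.96 = 247.96 → 248
rgb(209, 233, 248) = #D1E9F8.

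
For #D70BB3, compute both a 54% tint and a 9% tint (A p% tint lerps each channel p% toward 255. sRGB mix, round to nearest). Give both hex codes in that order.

#D70BB3 is rgb(215, 11, 179).
54% tint:
  R: 215 + 0.54×(255−215) = 215 + 21.6 = 236.6 → 237
  G: 11 + 131.76 = 142.76 → 143
  B: 179 + 41.04 = 220.04 → 220
  → #ED8FDC
9% tint:
  R: 215 + 3.6 = 218.6 → 219
  G: 11 + 21.96 = 32.96 → 33
  B: 179 + 0.09×(255−179) = 179 + 6.84 = 185.84 → 186
  → #DB21BA

#ED8FDC, #DB21BA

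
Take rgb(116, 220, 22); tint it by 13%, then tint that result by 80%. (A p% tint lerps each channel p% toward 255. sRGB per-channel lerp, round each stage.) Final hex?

#e7f9d6

Per channel, c → c + 0.13(255 − c):
  R: 116 + 18.07 = 134.07 → 134
  G: 220 + 4.55 = 224.55 → 225
  B: 22 + 30.29 = 52.29 → 52
After the tint: rgb(134, 225, 52) = #86e134.
An 80% tint moves each channel 80% toward 255:
  R: 134 + 0.8×(255−134) = 134 + 96.8 = 230.8 → 231
  G: 225 + 0.8×(255−225) = 225 + 24 = 249 → 249
  B: 52 + 162.4 = 214.4 → 214
rgb(231, 249, 214) = #e7f9d6.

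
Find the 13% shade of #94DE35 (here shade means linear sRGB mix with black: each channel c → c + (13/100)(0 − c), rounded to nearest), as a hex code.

#94DE35 is rgb(148, 222, 53).
A 13% shade moves each channel 13% toward 0:
  R: 148 + 0.13×(0−148) = 148 − 19.24 = 128.76 → 129
  G: 222 − 28.86 = 193.14 → 193
  B: 53 + 0.13×(0−53) = 53 − 6.89 = 46.11 → 46
rgb(129, 193, 46) = #81C12E.

#81C12E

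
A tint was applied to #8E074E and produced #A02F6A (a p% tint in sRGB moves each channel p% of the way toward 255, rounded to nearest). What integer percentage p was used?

16%

#8E074E is rgb(142, 7, 78); #A02F6A is rgb(160, 47, 106).
On the G channel (widest range): 47 ≈ 7 + (p/100)(255 − 7), so p ≈ 100×(47 − 7)/(255 − 7) = 4000/248 = 16.13.
p = 16 reproduces all three channels after rounding.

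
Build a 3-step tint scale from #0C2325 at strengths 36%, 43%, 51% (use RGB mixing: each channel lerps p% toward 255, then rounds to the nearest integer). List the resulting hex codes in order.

#0C2325 is rgb(12, 35, 37).
36%: (12 + 87.48 = 99.48→99, 35 + 79.2 = 114.2→114, 37 + 78.48 = 115.48→115) → #637273
43%: (12 + 104.49 = 116.49→116, 35 + 94.6 = 129.6→130, 37 + 93.74 = 130.74→131) → #748283
51%: (12 + 123.93 = 135.93→136, 35 + 112.2 = 147.2→147, 37 + 111.18 = 148.18→148) → #889394

#637273, #748283, #889394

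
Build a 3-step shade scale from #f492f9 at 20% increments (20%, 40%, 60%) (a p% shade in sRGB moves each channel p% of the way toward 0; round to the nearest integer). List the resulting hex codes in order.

#f492f9 is rgb(244, 146, 249).
20%: (244 − 48.8 = 195.2→195, 146 − 29.2 = 116.8→117, 249 − 49.8 = 199.2→199) → #c375c7
40%: (244 − 97.6 = 146.4→146, 146 − 58.4 = 87.6→88, 249 − 99.6 = 149.4→149) → #925895
60%: (244 − 146.4 = 97.6→98, 146 − 87.6 = 58.4→58, 249 − 149.4 = 99.6→100) → #623a64

#c375c7, #925895, #623a64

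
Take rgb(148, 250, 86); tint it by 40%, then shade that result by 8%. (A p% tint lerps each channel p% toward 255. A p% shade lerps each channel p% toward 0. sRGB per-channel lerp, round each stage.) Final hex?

#B0E88E

Lerp each channel 40% toward 255:
  R: 148 + 42.8 = 190.8 → 191
  G: 250 + 0.4×(255−250) = 250 + 2 = 252 → 252
  B: 86 + 0.4×(255−86) = 86 + 67.6 = 153.6 → 154
After the tint: rgb(191, 252, 154) = #BFFC9A.
An 8% shade moves each channel 8% toward 0:
  R: 191 − 15.28 = 175.72 → 176
  G: 252 + 0.08×(0−252) = 252 − 20.16 = 231.84 → 232
  B: 154 − 12.32 = 141.68 → 142
rgb(176, 232, 142) = #B0E88E.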